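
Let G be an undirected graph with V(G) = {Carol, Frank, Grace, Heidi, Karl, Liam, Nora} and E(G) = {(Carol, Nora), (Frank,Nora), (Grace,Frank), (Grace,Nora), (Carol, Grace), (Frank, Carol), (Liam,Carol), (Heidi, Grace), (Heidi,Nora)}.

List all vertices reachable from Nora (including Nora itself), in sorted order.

Start at Nora.
Its neighbours: Carol, Frank, Grace, Heidi.
Then their neighbours: Liam.
Nothing further is reachable.

Carol, Frank, Grace, Heidi, Liam, Nora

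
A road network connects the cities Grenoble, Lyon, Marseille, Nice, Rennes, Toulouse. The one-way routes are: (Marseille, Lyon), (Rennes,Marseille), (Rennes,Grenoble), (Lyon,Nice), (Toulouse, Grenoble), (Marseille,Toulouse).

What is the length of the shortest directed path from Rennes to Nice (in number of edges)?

Distance 0: Rennes.
Distance 1: Grenoble, Marseille.
Distance 2: Lyon, Toulouse.
Distance 3: Nice — contains Nice.

3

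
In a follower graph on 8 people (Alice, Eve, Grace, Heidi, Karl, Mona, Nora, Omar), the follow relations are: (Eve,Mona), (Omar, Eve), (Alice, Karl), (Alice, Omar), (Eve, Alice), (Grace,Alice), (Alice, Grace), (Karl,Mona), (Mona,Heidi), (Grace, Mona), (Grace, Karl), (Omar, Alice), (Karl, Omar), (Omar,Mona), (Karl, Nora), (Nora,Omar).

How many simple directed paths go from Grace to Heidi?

13

Grace→Alice→Karl→Mona→Heidi
Grace→Alice→Karl→Nora→Omar→Eve→Mona→Heidi
Grace→Alice→Karl→Nora→Omar→Mona→Heidi
Grace→Alice→Karl→Omar→Eve→Mona→Heidi
Grace→Alice→Karl→Omar→Mona→Heidi
Grace→Alice→Omar→Eve→Mona→Heidi
Grace→Alice→Omar→Mona→Heidi
Grace→Karl→Mona→Heidi
Grace→Karl→Nora→Omar→Eve→Mona→Heidi
Grace→Karl→Nora→Omar→Mona→Heidi
Grace→Karl→Omar→Eve→Mona→Heidi
Grace→Karl→Omar→Mona→Heidi
Grace→Mona→Heidi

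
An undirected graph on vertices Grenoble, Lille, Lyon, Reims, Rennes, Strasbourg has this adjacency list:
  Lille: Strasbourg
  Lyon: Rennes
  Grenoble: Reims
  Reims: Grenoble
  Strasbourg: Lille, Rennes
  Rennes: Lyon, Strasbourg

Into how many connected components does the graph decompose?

2

From Grenoble: component {Grenoble, Reims}.
From Lille: component {Lille, Lyon, Rennes, Strasbourg}.
That's 2 components.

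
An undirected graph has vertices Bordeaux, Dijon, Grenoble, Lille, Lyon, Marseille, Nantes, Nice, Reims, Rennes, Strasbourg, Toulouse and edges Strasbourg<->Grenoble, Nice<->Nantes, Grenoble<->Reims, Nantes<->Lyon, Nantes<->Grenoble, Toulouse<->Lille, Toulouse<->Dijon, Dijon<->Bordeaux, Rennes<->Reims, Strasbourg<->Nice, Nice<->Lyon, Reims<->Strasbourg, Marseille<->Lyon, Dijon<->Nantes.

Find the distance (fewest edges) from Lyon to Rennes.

Distance 0: Lyon.
Distance 1: Marseille, Nantes, Nice.
Distance 2: Dijon, Grenoble, Strasbourg.
Distance 3: Bordeaux, Reims, Toulouse.
Distance 4: Lille, Rennes — contains Rennes.

4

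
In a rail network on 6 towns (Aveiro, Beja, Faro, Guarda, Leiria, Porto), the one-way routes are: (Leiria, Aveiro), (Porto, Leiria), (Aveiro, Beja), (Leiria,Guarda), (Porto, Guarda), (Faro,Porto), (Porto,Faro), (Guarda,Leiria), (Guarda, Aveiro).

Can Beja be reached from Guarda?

Explore from Guarda.
Distance 1: reach Aveiro, Leiria.
Distance 2: reach Beja.
Found Beja.

Yes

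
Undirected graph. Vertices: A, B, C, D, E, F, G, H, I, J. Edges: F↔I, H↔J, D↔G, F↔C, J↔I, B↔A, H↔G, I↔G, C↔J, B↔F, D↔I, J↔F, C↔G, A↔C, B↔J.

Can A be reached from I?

Yes

Explore from I.
Distance 1: reach D, F, G, J.
Distance 2: reach B, C, H.
Distance 3: reach A.
Found A.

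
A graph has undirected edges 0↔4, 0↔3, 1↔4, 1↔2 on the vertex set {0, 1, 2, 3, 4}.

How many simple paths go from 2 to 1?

2–1

1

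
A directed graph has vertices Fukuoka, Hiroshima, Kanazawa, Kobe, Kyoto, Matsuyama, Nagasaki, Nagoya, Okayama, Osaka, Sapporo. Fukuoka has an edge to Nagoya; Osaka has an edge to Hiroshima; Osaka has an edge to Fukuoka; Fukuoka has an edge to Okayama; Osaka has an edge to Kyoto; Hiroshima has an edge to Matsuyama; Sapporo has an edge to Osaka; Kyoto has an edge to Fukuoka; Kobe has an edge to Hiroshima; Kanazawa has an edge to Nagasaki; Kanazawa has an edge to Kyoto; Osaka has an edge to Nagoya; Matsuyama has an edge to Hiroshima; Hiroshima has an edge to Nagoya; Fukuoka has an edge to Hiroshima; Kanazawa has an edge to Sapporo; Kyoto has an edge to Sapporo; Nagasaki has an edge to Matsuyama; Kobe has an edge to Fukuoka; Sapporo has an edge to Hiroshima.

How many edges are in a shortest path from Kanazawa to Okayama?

Distance 0: Kanazawa.
Distance 1: Kyoto, Nagasaki, Sapporo.
Distance 2: Fukuoka, Hiroshima, Matsuyama, Osaka.
Distance 3: Nagoya, Okayama — contains Okayama.

3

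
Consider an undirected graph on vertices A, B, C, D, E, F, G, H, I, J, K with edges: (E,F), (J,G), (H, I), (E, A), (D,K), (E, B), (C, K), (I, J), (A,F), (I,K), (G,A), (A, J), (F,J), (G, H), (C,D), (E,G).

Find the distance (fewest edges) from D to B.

6

Distance 0: D.
Distance 1: C, K.
Distance 2: I.
Distance 3: H, J.
Distance 4: A, F, G.
Distance 5: E.
Distance 6: B — contains B.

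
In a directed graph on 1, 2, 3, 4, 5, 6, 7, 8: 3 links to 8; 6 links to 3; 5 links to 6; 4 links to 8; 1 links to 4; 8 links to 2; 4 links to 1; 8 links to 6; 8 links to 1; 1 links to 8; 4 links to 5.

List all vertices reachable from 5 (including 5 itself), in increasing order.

Start at 5.
Its neighbours: 6.
Then their neighbours: 3.
Then next layer: 8.
Then next layer: 1, 2.
Then next layer: 4.
Nothing further is reachable.

1, 2, 3, 4, 5, 6, 8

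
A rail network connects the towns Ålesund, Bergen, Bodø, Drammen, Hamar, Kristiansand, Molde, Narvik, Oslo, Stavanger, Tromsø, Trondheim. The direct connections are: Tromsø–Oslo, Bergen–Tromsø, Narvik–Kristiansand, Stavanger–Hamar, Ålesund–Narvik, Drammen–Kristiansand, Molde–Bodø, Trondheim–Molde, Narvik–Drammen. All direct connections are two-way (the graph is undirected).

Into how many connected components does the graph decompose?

From Ålesund: component {Ålesund, Drammen, Kristiansand, Narvik}.
From Bergen: component {Bergen, Oslo, Tromsø}.
From Bodø: component {Bodø, Molde, Trondheim}.
From Hamar: component {Hamar, Stavanger}.
That's 4 components.

4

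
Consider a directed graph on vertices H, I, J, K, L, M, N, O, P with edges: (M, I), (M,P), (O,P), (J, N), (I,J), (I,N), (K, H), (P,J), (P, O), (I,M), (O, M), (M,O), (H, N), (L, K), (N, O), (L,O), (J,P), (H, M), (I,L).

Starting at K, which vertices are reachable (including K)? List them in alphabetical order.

Start at K.
Its neighbours: H.
Then their neighbours: M, N.
Then next layer: I, O, P.
Then next layer: J, L.
Every vertex is now reached.

H, I, J, K, L, M, N, O, P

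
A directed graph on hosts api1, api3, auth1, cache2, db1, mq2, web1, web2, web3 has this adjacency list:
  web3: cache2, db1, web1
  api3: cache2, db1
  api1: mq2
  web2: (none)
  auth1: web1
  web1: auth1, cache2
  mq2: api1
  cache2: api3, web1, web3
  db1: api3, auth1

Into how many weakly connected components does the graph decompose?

3

From api1: component {api1, mq2}.
From api3: component {api3, auth1, cache2, db1, web1, web3}.
From web2: component {web2}.
That's 3 components.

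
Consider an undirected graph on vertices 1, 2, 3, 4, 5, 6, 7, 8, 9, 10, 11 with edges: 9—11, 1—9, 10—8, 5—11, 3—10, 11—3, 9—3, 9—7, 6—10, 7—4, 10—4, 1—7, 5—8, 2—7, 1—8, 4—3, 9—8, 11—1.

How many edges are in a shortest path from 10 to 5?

2

Distance 0: 10.
Distance 1: 3, 4, 6, 8.
Distance 2: 1, 5, 7, 9, 11 — contains 5.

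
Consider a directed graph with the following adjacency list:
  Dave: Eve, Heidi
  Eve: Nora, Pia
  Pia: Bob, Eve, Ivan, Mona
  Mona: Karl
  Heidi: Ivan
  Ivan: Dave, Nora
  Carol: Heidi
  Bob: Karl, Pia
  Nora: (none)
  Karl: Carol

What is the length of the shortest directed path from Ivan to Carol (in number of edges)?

6

Distance 0: Ivan.
Distance 1: Dave, Nora.
Distance 2: Eve, Heidi.
Distance 3: Pia.
Distance 4: Bob, Mona.
Distance 5: Karl.
Distance 6: Carol — contains Carol.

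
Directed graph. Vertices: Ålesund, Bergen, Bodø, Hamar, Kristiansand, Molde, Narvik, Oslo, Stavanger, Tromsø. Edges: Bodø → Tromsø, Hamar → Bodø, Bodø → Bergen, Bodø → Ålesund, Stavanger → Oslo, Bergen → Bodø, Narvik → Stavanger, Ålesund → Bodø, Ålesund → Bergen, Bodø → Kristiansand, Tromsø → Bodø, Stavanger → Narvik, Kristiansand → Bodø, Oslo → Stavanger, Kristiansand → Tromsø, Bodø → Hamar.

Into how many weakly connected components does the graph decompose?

From Ålesund: component {Ålesund, Bergen, Bodø, Hamar, Kristiansand, Tromsø}.
From Molde: component {Molde}.
From Narvik: component {Narvik, Oslo, Stavanger}.
That's 3 components.

3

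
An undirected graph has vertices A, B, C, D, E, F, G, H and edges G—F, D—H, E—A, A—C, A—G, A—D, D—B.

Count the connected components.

From A: component {A, B, C, D, E, F, G, H}.
That's 1 component.

1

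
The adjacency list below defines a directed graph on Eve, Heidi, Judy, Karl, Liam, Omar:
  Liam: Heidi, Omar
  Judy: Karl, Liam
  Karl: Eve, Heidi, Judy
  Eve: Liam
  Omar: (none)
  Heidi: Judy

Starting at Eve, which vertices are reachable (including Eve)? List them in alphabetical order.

Eve, Heidi, Judy, Karl, Liam, Omar

Start at Eve.
Its neighbours: Liam.
Then their neighbours: Heidi, Omar.
Then next layer: Judy.
Then next layer: Karl.
Every vertex is now reached.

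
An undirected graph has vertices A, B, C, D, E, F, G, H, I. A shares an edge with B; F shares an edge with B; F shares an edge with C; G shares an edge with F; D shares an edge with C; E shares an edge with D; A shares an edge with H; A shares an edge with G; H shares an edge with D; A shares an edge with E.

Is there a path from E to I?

Explore from E.
Distance 1: reach A, D.
Distance 2: reach B, C, G, H.
Distance 3: reach F.
The search is exhausted without reaching I; it lies in a different component.

No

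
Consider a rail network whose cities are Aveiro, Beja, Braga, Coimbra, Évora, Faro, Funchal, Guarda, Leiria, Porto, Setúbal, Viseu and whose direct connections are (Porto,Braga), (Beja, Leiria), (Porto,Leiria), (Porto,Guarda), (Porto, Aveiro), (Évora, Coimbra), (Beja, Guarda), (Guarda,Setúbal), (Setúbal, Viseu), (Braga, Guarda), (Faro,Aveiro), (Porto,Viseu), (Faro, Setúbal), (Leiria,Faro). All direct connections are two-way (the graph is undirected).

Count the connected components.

3

From Aveiro: component {Aveiro, Beja, Braga, Faro, Guarda, Leiria, Porto, Setúbal, Viseu}.
From Coimbra: component {Coimbra, Évora}.
From Funchal: component {Funchal}.
That's 3 components.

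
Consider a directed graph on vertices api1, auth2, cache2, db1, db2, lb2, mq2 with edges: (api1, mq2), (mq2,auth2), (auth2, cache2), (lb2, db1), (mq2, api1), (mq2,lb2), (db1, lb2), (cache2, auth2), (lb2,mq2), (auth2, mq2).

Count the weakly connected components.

2

From api1: component {api1, auth2, cache2, db1, lb2, mq2}.
From db2: component {db2}.
That's 2 components.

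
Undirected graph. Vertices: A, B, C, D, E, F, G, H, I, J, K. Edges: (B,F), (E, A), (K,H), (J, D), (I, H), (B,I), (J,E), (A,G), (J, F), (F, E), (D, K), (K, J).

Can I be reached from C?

C has no edges, so nothing is reachable from it.

No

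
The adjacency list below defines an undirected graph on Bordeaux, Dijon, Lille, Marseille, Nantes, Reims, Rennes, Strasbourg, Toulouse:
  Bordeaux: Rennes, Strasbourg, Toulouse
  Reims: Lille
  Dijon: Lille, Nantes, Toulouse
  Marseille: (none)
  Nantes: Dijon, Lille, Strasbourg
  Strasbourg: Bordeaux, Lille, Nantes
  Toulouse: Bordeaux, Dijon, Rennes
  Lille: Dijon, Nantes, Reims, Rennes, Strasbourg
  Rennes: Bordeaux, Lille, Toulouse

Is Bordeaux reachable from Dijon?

Explore from Dijon.
Distance 1: reach Lille, Nantes, Toulouse.
Distance 2: reach Bordeaux, Reims, Rennes, Strasbourg.
Found Bordeaux.

Yes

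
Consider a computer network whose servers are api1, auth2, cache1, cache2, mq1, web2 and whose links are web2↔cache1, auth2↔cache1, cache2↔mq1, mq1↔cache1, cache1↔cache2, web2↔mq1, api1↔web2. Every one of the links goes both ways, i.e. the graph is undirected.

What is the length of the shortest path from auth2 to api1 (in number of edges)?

Distance 0: auth2.
Distance 1: cache1.
Distance 2: cache2, mq1, web2.
Distance 3: api1 — contains api1.

3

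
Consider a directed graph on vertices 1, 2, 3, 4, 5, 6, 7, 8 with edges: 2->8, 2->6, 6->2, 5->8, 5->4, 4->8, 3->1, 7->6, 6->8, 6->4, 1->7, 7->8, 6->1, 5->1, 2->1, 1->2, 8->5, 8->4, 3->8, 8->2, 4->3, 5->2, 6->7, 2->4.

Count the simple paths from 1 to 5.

14

1→2→4→3→8→5
1→2→4→8→5
1→2→6→4→3→8→5
1→2→6→4→8→5
1→2→6→7→8→5
1→2→6→8→5
1→2→8→5
1→7→6→2→4→3→8→5
1→7→6→2→4→8→5
1→7→6→2→8→5
1→7→6→4→3→8→5
1→7→6→4→8→5
1→7→6→8→5
1→7→8→5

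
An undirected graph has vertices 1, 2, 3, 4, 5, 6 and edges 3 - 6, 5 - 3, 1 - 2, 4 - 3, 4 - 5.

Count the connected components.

2

From 1: component {1, 2}.
From 3: component {3, 4, 5, 6}.
That's 2 components.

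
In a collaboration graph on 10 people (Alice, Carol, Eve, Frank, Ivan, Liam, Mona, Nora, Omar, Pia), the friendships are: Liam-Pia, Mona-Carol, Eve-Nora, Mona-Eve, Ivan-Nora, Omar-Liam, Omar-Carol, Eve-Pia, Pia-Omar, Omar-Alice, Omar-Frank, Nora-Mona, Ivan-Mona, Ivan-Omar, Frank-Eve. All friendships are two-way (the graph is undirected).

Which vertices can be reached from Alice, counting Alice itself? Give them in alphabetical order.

Start at Alice.
Its neighbours: Omar.
Then their neighbours: Carol, Frank, Ivan, Liam, Pia.
Then next layer: Eve, Mona, Nora.
Every vertex is now reached.

Alice, Carol, Eve, Frank, Ivan, Liam, Mona, Nora, Omar, Pia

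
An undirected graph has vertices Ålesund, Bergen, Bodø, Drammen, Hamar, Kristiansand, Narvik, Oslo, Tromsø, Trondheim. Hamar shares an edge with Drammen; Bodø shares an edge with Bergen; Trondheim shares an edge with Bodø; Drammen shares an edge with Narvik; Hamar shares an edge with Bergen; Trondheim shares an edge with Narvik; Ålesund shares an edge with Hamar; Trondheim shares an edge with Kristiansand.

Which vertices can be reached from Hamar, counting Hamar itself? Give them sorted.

Ålesund, Bergen, Bodø, Drammen, Hamar, Kristiansand, Narvik, Trondheim

Start at Hamar.
Its neighbours: Ålesund, Bergen, Drammen.
Then their neighbours: Bodø, Narvik.
Then next layer: Trondheim.
Then next layer: Kristiansand.
Nothing further is reachable.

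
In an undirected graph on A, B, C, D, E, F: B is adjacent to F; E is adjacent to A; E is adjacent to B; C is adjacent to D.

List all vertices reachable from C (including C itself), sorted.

C, D

Start at C.
Its neighbours: D.
Nothing further is reachable.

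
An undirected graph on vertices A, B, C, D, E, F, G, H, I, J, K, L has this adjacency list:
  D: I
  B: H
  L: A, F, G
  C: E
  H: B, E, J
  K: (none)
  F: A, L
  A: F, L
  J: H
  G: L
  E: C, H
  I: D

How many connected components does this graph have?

4

From A: component {A, F, G, L}.
From B: component {B, C, E, H, J}.
From D: component {D, I}.
From K: component {K}.
That's 4 components.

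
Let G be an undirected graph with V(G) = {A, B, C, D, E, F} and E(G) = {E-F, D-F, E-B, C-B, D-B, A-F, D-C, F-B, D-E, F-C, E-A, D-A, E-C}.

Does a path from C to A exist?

Explore from C.
Distance 1: reach B, D, E, F.
Distance 2: reach A.
Found A.

Yes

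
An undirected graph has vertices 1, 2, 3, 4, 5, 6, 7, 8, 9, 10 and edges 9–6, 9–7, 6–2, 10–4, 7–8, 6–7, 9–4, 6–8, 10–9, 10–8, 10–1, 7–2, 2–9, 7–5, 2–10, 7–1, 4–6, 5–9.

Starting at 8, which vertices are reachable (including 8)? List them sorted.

Start at 8.
Its neighbours: 6, 7, 10.
Then their neighbours: 1, 2, 4, 5, 9.
Nothing further is reachable.

1, 2, 4, 5, 6, 7, 8, 9, 10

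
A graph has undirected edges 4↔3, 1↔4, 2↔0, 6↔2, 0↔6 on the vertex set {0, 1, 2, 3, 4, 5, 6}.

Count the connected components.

From 0: component {0, 2, 6}.
From 1: component {1, 3, 4}.
From 5: component {5}.
That's 3 components.

3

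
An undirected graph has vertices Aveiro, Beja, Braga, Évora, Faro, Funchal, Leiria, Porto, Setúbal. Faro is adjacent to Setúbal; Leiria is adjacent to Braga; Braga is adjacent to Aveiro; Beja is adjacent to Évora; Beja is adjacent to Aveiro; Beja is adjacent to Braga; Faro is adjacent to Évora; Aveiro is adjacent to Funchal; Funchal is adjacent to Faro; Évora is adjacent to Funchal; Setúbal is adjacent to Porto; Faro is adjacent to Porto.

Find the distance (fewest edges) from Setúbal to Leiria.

5

Distance 0: Setúbal.
Distance 1: Faro, Porto.
Distance 2: Évora, Funchal.
Distance 3: Aveiro, Beja.
Distance 4: Braga.
Distance 5: Leiria — contains Leiria.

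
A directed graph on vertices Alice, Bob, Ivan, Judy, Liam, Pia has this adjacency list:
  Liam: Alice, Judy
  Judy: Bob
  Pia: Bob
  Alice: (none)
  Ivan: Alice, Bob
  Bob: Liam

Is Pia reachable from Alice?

No

Alice has no outgoing edges, so nothing is reachable from it.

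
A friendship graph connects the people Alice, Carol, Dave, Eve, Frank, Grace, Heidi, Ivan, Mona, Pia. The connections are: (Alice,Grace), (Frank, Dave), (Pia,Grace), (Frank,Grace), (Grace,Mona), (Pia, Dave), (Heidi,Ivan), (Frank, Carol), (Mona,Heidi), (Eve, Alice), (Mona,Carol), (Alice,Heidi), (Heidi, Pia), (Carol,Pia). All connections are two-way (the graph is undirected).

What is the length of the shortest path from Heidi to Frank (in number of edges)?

3

Distance 0: Heidi.
Distance 1: Alice, Ivan, Mona, Pia.
Distance 2: Carol, Dave, Eve, Grace.
Distance 3: Frank — contains Frank.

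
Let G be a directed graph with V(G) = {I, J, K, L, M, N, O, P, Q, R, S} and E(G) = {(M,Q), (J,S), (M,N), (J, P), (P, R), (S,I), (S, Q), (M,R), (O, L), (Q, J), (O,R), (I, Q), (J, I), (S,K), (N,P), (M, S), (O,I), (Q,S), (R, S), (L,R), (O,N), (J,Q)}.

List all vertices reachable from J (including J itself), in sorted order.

I, J, K, P, Q, R, S

Start at J.
Its neighbours: I, P, Q, S.
Then their neighbours: K, R.
Nothing further is reachable.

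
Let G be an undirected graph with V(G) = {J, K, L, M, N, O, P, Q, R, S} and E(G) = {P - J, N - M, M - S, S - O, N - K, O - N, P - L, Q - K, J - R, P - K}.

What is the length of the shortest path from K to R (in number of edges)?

3

Distance 0: K.
Distance 1: N, P, Q.
Distance 2: J, L, M, O.
Distance 3: R, S — contains R.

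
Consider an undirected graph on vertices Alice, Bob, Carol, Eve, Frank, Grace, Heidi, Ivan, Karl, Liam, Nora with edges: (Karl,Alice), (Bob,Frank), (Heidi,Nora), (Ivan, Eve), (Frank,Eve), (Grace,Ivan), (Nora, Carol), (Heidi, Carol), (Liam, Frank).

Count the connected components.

3

From Alice: component {Alice, Karl}.
From Bob: component {Bob, Eve, Frank, Grace, Ivan, Liam}.
From Carol: component {Carol, Heidi, Nora}.
That's 3 components.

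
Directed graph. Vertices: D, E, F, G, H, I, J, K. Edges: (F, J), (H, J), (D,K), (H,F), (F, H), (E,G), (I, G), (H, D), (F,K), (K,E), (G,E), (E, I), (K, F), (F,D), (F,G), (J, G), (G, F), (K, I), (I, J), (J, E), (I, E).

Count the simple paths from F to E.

20

F→D→K→E
F→D→K→I→E
F→D→K→I→G→E
F→D→K→I→J→E
F→D→K→I→J→G→E
F→G→E
F→H→D→K→E
F→H→D→K→I→E
... and 12 more.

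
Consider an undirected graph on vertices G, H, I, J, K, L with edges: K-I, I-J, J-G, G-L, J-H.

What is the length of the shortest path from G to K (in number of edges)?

Distance 0: G.
Distance 1: J, L.
Distance 2: H, I.
Distance 3: K — contains K.

3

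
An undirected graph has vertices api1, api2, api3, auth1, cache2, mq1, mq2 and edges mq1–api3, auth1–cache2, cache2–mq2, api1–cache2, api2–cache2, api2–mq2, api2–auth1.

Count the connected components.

2

From api1: component {api1, api2, auth1, cache2, mq2}.
From api3: component {api3, mq1}.
That's 2 components.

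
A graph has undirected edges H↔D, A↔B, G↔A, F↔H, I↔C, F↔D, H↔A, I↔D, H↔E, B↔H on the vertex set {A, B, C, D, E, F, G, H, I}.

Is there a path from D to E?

Explore from D.
Distance 1: reach F, H, I.
Distance 2: reach A, B, C, E.
Found E.

Yes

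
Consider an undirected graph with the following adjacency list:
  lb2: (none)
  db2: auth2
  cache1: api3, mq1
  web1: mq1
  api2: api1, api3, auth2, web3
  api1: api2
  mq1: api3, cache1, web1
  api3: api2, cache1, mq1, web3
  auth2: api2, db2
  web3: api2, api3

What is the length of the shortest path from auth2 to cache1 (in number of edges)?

Distance 0: auth2.
Distance 1: api2, db2.
Distance 2: api1, api3, web3.
Distance 3: cache1, mq1 — contains cache1.

3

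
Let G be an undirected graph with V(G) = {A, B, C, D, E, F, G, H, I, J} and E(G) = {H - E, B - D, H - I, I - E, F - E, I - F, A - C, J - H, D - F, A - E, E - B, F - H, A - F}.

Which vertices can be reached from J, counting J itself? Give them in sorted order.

Start at J.
Its neighbours: H.
Then their neighbours: E, F, I.
Then next layer: A, B, D.
Then next layer: C.
Nothing further is reachable.

A, B, C, D, E, F, H, I, J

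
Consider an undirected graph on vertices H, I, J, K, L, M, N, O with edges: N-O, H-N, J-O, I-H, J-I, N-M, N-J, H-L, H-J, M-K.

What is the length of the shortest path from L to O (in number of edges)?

3

Distance 0: L.
Distance 1: H.
Distance 2: I, J, N.
Distance 3: M, O — contains O.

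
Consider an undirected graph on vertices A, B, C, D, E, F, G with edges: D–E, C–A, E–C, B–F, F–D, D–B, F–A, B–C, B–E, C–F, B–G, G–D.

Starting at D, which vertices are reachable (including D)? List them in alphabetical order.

Start at D.
Its neighbours: B, E, F, G.
Then their neighbours: A, C.
Every vertex is now reached.

A, B, C, D, E, F, G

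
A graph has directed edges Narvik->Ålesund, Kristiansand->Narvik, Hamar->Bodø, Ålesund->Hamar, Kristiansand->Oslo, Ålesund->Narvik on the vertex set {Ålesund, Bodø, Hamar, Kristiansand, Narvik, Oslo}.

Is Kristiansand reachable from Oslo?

Oslo has no outgoing edges, so nothing is reachable from it.

No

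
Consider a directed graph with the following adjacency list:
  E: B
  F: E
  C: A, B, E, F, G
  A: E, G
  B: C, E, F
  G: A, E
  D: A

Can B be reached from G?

Explore from G.
Distance 1: reach A, E.
Distance 2: reach B.
Found B.

Yes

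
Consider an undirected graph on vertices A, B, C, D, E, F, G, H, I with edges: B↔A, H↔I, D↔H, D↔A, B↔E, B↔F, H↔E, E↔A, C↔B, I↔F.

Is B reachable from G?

G has no edges, so nothing is reachable from it.

No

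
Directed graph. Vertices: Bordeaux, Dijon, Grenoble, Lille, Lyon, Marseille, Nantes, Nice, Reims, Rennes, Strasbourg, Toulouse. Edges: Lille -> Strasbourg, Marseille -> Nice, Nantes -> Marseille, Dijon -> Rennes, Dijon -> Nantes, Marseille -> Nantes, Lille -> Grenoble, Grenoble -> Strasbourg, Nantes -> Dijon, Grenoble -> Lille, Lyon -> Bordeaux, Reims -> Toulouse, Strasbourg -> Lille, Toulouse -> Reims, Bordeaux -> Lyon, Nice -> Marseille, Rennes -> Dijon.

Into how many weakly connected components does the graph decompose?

4

From Bordeaux: component {Bordeaux, Lyon}.
From Dijon: component {Dijon, Marseille, Nantes, Nice, Rennes}.
From Grenoble: component {Grenoble, Lille, Strasbourg}.
From Reims: component {Reims, Toulouse}.
That's 4 components.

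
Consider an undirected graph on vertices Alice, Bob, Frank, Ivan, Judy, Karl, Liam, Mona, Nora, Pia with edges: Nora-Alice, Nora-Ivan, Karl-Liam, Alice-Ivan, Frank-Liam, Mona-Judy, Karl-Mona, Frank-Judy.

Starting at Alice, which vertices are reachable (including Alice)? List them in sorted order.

Alice, Ivan, Nora

Start at Alice.
Its neighbours: Ivan, Nora.
Nothing further is reachable.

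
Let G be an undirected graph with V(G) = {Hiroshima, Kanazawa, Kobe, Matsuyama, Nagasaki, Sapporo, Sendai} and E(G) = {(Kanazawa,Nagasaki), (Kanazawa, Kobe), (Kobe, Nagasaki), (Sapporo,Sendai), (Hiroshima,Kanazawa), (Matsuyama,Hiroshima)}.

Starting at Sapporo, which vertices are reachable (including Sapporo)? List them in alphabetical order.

Start at Sapporo.
Its neighbours: Sendai.
Nothing further is reachable.

Sapporo, Sendai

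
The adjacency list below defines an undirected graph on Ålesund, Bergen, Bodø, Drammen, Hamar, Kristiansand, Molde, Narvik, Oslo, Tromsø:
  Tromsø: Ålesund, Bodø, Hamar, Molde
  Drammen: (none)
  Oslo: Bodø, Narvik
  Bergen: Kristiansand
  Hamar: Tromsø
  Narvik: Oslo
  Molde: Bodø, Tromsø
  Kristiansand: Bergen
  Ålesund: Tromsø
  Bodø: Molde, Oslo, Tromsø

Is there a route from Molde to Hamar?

Explore from Molde.
Distance 1: reach Bodø, Tromsø.
Distance 2: reach Ålesund, Hamar, Oslo.
Found Hamar.

Yes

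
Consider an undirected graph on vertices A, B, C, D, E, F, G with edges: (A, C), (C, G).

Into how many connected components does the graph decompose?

From A: component {A, C, G}.
From B: component {B}.
From D: component {D}.
From E: component {E}.
From F: component {F}.
That's 5 components.

5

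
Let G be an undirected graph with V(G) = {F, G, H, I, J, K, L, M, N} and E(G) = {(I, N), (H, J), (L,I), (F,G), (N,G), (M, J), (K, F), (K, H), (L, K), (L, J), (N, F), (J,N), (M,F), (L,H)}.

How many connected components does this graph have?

From F: component {F, G, H, I, J, K, L, M, N}.
That's 1 component.

1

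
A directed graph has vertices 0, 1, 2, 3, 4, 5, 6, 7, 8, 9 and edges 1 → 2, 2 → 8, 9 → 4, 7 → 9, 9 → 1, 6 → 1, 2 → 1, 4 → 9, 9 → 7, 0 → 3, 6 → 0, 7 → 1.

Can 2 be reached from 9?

Explore from 9.
Distance 1: reach 1, 4, 7.
Distance 2: reach 2.
Found 2.

Yes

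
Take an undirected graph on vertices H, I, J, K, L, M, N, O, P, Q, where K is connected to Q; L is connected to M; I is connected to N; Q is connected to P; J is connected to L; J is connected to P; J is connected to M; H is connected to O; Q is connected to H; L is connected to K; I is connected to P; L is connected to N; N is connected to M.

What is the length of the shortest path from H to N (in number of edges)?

4

Distance 0: H.
Distance 1: O, Q.
Distance 2: K, P.
Distance 3: I, J, L.
Distance 4: M, N — contains N.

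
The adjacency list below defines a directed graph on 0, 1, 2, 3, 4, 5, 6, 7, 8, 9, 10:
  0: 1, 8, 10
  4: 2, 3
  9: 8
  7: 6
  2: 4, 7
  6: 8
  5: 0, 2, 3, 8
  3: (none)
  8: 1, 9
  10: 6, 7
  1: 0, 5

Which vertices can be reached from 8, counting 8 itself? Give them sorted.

0, 1, 2, 3, 4, 5, 6, 7, 8, 9, 10

Start at 8.
Its neighbours: 1, 9.
Then their neighbours: 0, 5.
Then next layer: 2, 3, 10.
Then next layer: 4, 6, 7.
Every vertex is now reached.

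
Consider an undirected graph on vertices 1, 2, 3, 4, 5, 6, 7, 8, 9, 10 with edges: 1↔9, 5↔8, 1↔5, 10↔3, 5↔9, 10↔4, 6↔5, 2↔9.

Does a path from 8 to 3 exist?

Explore from 8.
Distance 1: reach 5.
Distance 2: reach 1, 6, 9.
Distance 3: reach 2.
The search is exhausted without reaching 3; it lies in a different component.

No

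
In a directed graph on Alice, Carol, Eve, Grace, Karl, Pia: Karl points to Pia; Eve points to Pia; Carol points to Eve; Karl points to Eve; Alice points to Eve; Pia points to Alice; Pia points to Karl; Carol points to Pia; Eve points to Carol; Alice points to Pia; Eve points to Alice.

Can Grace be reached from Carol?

No

Explore from Carol.
Distance 1: reach Eve, Pia.
Distance 2: reach Alice, Karl.
The search from Carol is exhausted; no directed path reaches Grace.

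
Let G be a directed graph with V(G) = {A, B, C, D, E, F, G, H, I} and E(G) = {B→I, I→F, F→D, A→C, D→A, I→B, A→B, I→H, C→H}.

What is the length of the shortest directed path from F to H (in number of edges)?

Distance 0: F.
Distance 1: D.
Distance 2: A.
Distance 3: B, C.
Distance 4: H, I — contains H.

4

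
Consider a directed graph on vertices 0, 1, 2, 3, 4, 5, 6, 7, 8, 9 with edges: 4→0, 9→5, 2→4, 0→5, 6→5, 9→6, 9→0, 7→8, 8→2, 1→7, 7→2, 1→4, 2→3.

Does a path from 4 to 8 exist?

No

Explore from 4.
Distance 1: reach 0.
Distance 2: reach 5.
The search from 4 is exhausted; no directed path reaches 8.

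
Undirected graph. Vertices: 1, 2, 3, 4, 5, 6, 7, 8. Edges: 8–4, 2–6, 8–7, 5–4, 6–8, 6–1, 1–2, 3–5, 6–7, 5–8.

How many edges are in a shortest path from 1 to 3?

Distance 0: 1.
Distance 1: 2, 6.
Distance 2: 7, 8.
Distance 3: 4, 5.
Distance 4: 3 — contains 3.

4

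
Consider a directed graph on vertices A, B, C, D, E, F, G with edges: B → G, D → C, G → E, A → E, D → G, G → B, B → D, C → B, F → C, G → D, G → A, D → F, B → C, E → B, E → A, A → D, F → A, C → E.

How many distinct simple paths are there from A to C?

9

A→D→C
A→D→F→C
A→D→G→B→C
A→D→G→E→B→C
A→E→B→C
A→E→B→D→C
A→E→B→D→F→C
A→E→B→G→D→C
A→E→B→G→D→F→C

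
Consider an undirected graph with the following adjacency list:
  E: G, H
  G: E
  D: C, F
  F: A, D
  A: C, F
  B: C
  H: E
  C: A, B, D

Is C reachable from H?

No

Explore from H.
Distance 1: reach E.
Distance 2: reach G.
The search is exhausted without reaching C; it lies in a different component.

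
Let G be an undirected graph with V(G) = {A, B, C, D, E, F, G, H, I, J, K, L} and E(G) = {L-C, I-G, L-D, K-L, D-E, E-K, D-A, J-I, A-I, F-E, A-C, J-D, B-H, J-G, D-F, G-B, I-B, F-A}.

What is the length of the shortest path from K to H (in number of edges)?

Distance 0: K.
Distance 1: E, L.
Distance 2: C, D, F.
Distance 3: A, J.
Distance 4: G, I.
Distance 5: B.
Distance 6: H — contains H.

6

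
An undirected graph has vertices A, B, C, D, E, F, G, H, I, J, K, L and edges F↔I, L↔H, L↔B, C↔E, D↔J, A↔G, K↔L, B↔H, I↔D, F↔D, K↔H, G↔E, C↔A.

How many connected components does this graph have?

From A: component {A, C, E, G}.
From B: component {B, H, K, L}.
From D: component {D, F, I, J}.
That's 3 components.

3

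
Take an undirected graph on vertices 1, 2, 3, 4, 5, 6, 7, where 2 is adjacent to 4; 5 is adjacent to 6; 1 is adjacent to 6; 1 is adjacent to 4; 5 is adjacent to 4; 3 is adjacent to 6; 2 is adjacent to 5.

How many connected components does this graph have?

2

From 1: component {1, 2, 3, 4, 5, 6}.
From 7: component {7}.
That's 2 components.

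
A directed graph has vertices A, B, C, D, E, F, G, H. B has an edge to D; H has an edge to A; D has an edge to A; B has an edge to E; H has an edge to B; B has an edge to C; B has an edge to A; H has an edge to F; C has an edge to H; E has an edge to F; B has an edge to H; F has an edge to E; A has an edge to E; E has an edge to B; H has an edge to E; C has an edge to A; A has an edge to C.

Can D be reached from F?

Yes

Explore from F.
Distance 1: reach E.
Distance 2: reach B.
Distance 3: reach A, C, D, H.
Found D.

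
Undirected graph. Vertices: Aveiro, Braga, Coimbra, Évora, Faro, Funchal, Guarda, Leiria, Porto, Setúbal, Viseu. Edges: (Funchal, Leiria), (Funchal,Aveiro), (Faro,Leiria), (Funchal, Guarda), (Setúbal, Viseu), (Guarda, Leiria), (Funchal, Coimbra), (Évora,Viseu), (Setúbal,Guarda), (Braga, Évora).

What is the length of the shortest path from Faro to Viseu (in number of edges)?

Distance 0: Faro.
Distance 1: Leiria.
Distance 2: Funchal, Guarda.
Distance 3: Aveiro, Coimbra, Setúbal.
Distance 4: Viseu — contains Viseu.

4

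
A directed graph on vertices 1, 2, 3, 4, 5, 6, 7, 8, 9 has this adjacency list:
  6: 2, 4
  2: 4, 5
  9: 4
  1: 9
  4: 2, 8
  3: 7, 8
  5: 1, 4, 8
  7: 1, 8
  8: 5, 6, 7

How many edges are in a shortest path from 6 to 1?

3

Distance 0: 6.
Distance 1: 2, 4.
Distance 2: 5, 8.
Distance 3: 1, 7 — contains 1.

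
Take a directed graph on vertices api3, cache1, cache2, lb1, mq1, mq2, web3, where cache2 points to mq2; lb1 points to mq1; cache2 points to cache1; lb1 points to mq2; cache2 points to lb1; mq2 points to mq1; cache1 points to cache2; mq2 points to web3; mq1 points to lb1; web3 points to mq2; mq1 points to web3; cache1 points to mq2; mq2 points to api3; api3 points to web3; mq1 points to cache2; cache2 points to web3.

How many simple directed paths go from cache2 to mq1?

cache2→cache1→mq2→mq1
cache2→lb1→mq1
cache2→lb1→mq2→mq1
cache2→mq2→mq1
cache2→web3→mq2→mq1

5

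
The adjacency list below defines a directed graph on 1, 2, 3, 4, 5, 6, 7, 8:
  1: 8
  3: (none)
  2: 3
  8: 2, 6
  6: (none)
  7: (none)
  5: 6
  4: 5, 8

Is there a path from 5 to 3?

Explore from 5.
Distance 1: reach 6.
The search from 5 is exhausted; no directed path reaches 3.

No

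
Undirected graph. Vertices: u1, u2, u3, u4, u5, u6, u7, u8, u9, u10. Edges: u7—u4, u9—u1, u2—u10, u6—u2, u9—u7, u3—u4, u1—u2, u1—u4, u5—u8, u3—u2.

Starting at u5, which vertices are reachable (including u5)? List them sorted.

u5, u8

Start at u5.
Its neighbours: u8.
Nothing further is reachable.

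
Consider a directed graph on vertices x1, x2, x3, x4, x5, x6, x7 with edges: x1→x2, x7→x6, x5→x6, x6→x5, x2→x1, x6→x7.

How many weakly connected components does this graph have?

4

From x1: component {x1, x2}.
From x3: component {x3}.
From x4: component {x4}.
From x5: component {x5, x6, x7}.
That's 4 components.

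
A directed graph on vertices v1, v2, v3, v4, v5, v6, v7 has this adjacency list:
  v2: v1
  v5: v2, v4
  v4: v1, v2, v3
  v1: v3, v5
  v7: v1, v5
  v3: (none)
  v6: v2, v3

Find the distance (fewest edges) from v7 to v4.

Distance 0: v7.
Distance 1: v1, v5.
Distance 2: v2, v3, v4 — contains v4.

2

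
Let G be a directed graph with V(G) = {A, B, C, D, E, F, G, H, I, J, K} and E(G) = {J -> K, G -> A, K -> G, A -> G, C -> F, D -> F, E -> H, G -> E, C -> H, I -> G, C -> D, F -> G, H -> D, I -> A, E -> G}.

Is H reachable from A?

Explore from A.
Distance 1: reach G.
Distance 2: reach E.
Distance 3: reach H.
Found H.

Yes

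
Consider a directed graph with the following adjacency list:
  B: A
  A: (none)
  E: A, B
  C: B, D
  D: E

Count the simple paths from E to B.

E→B

1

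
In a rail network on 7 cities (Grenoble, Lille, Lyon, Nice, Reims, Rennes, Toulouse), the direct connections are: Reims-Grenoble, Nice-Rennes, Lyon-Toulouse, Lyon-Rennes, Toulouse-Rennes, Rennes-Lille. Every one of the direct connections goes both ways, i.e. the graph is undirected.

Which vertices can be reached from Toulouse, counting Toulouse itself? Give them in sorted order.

Start at Toulouse.
Its neighbours: Lyon, Rennes.
Then their neighbours: Lille, Nice.
Nothing further is reachable.

Lille, Lyon, Nice, Rennes, Toulouse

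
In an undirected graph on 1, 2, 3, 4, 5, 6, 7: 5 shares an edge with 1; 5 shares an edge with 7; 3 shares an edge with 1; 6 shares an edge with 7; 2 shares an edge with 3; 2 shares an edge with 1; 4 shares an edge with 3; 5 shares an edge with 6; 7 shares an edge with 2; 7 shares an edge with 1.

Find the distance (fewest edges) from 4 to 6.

Distance 0: 4.
Distance 1: 3.
Distance 2: 1, 2.
Distance 3: 5, 7.
Distance 4: 6 — contains 6.

4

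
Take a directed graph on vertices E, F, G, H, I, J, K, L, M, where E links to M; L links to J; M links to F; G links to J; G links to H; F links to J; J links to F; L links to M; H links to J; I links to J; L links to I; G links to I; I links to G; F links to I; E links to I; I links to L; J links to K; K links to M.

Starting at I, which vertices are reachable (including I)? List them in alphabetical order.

F, G, H, I, J, K, L, M

Start at I.
Its neighbours: G, J, L.
Then their neighbours: F, H, K, M.
Nothing further is reachable.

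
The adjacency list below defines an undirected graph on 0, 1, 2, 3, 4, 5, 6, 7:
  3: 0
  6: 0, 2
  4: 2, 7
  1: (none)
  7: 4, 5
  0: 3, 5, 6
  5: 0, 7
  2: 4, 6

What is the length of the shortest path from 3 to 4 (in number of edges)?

4

Distance 0: 3.
Distance 1: 0.
Distance 2: 5, 6.
Distance 3: 2, 7.
Distance 4: 4 — contains 4.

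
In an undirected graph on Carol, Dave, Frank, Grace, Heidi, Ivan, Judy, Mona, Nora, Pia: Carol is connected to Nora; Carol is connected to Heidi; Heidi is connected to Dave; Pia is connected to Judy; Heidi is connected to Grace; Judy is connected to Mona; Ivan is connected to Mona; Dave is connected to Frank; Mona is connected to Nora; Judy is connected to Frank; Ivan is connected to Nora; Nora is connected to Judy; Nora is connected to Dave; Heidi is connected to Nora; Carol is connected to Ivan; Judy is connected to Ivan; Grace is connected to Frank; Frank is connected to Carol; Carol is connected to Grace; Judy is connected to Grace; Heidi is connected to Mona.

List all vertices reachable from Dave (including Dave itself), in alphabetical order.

Carol, Dave, Frank, Grace, Heidi, Ivan, Judy, Mona, Nora, Pia

Start at Dave.
Its neighbours: Frank, Heidi, Nora.
Then their neighbours: Carol, Grace, Ivan, Judy, Mona.
Then next layer: Pia.
Every vertex is now reached.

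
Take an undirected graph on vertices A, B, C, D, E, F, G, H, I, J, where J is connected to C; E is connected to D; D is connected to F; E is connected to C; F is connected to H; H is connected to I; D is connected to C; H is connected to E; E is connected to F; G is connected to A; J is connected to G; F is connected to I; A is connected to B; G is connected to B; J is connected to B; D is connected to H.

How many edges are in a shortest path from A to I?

6

Distance 0: A.
Distance 1: B, G.
Distance 2: J.
Distance 3: C.
Distance 4: D, E.
Distance 5: F, H.
Distance 6: I — contains I.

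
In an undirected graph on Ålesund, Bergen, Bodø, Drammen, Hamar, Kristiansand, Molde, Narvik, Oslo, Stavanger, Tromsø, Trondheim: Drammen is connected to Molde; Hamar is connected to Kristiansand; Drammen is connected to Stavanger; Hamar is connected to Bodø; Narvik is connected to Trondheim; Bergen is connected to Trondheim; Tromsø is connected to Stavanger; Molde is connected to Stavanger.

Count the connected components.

5

From Ålesund: component {Ålesund}.
From Bergen: component {Bergen, Narvik, Trondheim}.
From Bodø: component {Bodø, Hamar, Kristiansand}.
From Drammen: component {Drammen, Molde, Stavanger, Tromsø}.
From Oslo: component {Oslo}.
That's 5 components.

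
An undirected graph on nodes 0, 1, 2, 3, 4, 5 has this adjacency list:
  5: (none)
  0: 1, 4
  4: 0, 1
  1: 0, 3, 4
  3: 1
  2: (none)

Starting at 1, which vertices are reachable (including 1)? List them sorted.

0, 1, 3, 4

Start at 1.
Its neighbours: 0, 3, 4.
Nothing further is reachable.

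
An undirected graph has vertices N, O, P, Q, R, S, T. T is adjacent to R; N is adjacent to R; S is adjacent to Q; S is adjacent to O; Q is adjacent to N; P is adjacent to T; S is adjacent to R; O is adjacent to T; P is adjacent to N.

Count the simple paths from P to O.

P–N–Q–S–O
P–N–Q–S–R–T–O
P–N–R–S–O
P–N–R–T–O
P–T–O
P–T–R–N–Q–S–O
P–T–R–S–O

7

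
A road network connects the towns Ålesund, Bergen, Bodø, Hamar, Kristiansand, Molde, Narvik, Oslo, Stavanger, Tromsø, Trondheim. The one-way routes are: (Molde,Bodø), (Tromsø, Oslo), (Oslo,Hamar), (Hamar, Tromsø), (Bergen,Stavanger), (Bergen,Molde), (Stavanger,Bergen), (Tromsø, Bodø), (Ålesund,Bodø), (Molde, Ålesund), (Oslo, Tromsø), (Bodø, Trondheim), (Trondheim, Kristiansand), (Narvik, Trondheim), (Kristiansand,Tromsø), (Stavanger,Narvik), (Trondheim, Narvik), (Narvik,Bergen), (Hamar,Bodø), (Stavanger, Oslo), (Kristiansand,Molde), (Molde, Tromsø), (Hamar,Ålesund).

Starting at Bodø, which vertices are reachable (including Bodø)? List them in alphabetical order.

Start at Bodø.
Its neighbours: Trondheim.
Then their neighbours: Kristiansand, Narvik.
Then next layer: Bergen, Molde, Tromsø.
Then next layer: Ålesund, Oslo, Stavanger.
Then next layer: Hamar.
Every vertex is now reached.

Ålesund, Bergen, Bodø, Hamar, Kristiansand, Molde, Narvik, Oslo, Stavanger, Tromsø, Trondheim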